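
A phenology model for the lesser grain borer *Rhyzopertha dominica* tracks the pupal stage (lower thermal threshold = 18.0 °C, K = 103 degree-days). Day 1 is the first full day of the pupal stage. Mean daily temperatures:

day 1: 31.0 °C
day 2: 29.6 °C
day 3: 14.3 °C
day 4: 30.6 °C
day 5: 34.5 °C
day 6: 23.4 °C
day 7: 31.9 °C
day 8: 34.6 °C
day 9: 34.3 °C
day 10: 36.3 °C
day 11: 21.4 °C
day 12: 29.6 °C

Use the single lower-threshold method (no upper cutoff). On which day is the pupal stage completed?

Daily DD above 18.0 °C: 13.0, 11.6, 0.0, 12.6, 16.5, 5.4, 13.9, 16.6, 16.3, 18.3, 3.4, 11.6.
Cumulative: 13.0, 24.6, 24.6, 37.2, 53.7, 59.1, 73.0, 89.6, 105.9, 124.2, 127.6, 139.2.
The total first reaches 103 DD on day 9.

day 9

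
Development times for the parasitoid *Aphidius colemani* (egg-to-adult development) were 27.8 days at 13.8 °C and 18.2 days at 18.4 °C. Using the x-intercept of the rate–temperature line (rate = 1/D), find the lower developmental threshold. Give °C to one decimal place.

Equal thermal constants: D₁(T₁ − T_b) = D₂(T₂ − T_b).
27.8·(13.8 − T_b) = 18.2·(18.4 − T_b)
T_b = (27.8·13.8 − 18.2·18.4) / (27.8 − 18.2) = 48.76 / 9.6 = 5.079 °C ≈ 5.1 °C.

5.1 °C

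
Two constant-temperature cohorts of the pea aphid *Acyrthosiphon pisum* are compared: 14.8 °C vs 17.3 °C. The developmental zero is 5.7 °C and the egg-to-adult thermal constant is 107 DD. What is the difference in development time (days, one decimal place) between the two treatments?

2.5 days

At 14.8 °C: 107 / (14.8 − 5.7) = 107 / 9.1 = 11.758 d.
At 17.3 °C: 107 / (17.3 − 5.7) = 107 / 11.6 = 9.224 d.
Difference = |11.758 − 9.224| = 2.534 ≈ 2.5 days.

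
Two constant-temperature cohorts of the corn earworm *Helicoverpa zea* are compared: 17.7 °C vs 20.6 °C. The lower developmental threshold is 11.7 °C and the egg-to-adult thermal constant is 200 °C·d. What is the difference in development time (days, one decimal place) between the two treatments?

10.9 days

At 17.7 °C: 200 / (17.7 − 11.7) = 200 / 6.0 = 33.333 d.
At 20.6 °C: 200 / (20.6 − 11.7) = 200 / 8.9 = 22.472 d.
Difference = |33.333 − 22.472| = 10.861 ≈ 10.9 days.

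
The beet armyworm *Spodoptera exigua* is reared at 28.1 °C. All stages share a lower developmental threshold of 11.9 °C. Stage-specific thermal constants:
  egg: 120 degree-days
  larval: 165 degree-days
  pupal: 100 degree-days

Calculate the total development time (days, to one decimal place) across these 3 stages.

Daily accumulation at 28.1 °C = 28.1 − 11.9 = 16.2 DD/day.
Total K = 120 + 165 + 100 = 385 DD.
Total duration = 385 / 16.2 = 23.765 ≈ 23.8 days.

23.8 days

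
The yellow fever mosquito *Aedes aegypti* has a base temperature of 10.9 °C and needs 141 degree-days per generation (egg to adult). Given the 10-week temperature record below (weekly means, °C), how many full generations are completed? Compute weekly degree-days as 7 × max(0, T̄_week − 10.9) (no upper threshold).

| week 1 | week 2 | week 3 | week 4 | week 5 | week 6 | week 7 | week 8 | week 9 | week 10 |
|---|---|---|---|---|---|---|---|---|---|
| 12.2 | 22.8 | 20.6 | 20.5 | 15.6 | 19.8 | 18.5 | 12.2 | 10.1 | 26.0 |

Weekly DD (7 × max(0, T̄ − 10.9)): 9.1, 83.3, 67.9, 67.2, 32.9, 62.3, 53.2, 9.1, 0.0, 105.7.
Season total = 490.7 DD.
Complete generations = ⌊490.7 / 141⌋ = 3.

3 generations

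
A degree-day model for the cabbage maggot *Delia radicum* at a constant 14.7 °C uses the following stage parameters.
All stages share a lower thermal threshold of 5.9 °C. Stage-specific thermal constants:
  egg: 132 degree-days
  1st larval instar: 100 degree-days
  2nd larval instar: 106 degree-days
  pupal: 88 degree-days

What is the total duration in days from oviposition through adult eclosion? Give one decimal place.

48.4 days

Daily accumulation at 14.7 °C = 14.7 − 5.9 = 8.8 DD/day.
Total K = 132 + 100 + 106 + 88 = 426 DD.
Total duration = 426 / 8.8 = 48.409 ≈ 48.4 days.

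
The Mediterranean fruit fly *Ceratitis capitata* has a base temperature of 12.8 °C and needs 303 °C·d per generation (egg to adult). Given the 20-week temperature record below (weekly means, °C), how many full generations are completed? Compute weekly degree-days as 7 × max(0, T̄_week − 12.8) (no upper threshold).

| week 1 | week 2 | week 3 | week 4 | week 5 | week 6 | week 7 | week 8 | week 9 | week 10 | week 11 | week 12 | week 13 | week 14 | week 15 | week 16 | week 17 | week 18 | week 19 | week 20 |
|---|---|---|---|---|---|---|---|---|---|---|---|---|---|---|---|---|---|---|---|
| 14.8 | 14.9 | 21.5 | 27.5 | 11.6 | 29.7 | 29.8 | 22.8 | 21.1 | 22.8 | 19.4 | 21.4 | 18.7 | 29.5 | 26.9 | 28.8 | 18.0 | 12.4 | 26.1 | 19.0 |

4 generations

Weekly DD (7 × max(0, T̄ − 12.8)): 14.0, 14.7, 60.9, 102.9, 0.0, 118.3, 119.0, 70.0, 58.1, 70.0, 46.2, 60.2, 41.3, 116.9, 98.7, 112.0, 36.4, 0.0, 93.1, 43.4.
Season total = 1276.1 DD.
Complete generations = ⌊1276.1 / 303⌋ = 4.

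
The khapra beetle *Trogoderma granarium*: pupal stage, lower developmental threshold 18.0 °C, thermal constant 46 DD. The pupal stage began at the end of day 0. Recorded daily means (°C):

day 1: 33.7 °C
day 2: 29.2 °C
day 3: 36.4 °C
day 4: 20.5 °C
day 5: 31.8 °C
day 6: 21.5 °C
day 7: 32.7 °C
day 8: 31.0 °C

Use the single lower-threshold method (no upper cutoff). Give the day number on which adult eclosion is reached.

Daily DD above 18.0 °C: 15.7, 11.2, 18.4, 2.5, 13.8, 3.5, 14.7, 13.0.
Cumulative: 15.7, 26.9, 45.3, 47.8, 61.6, 65.1, 79.8, 92.8.
The total first reaches 46 DD on day 4.

day 4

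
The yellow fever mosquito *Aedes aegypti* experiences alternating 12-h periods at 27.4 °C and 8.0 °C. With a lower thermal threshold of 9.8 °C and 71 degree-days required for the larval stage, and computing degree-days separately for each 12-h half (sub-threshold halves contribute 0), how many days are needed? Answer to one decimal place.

Day half: max(0, 27.4 − 9.8) × 0.5 = 17.6 × 0.5 = 8.80 DD.
Night half: max(0, 8.0 − 9.8) × 0.5 = 0.0 × 0.5 = 0.00 DD.
Per 24 h: 8.80 DD/day.
Duration = 71 / 8.80 = 8.068 ≈ 8.1 days.

8.1 days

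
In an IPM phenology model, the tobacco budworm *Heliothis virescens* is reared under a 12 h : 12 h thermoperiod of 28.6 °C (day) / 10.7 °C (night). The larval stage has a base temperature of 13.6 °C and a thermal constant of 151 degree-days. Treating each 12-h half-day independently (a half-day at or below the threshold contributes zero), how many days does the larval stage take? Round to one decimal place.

20.1 days

Day half: max(0, 28.6 − 13.6) × 0.5 = 15.0 × 0.5 = 7.50 DD.
Night half: max(0, 10.7 − 13.6) × 0.5 = 0.0 × 0.5 = 0.00 DD.
Per 24 h: 7.50 DD/day.
Duration = 151 / 7.50 = 20.133 ≈ 20.1 days.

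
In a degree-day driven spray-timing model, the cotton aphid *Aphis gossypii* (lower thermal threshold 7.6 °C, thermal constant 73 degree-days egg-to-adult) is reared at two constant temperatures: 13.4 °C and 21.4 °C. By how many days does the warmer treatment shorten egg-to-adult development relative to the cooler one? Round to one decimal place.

At 13.4 °C: 73 / (13.4 − 7.6) = 73 / 5.8 = 12.586 d.
At 21.4 °C: 73 / (21.4 − 7.6) = 73 / 13.8 = 5.290 d.
Difference = |12.586 − 5.290| = 7.296 ≈ 7.3 days.

7.3 days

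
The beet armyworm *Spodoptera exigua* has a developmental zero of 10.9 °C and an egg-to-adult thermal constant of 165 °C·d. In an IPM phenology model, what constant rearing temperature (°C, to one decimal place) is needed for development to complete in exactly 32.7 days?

Required daily accumulation = 165 / 32.7 = 5.046 DD/day.
T = T_base + 5.046 = 10.9 + 5.046 = 15.946 ≈ 15.9 °C.

15.9 °C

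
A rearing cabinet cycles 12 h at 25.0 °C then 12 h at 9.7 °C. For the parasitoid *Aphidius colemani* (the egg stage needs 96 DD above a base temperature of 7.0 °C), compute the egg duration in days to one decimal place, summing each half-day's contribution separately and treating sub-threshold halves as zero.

Day half: max(0, 25.0 − 7.0) × 0.5 = 18.0 × 0.5 = 9.00 DD.
Night half: max(0, 9.7 − 7.0) × 0.5 = 2.7 × 0.5 = 1.35 DD.
Per 24 h: 10.35 DD/day.
Duration = 96 / 10.35 = 9.275 ≈ 9.3 days.

9.3 days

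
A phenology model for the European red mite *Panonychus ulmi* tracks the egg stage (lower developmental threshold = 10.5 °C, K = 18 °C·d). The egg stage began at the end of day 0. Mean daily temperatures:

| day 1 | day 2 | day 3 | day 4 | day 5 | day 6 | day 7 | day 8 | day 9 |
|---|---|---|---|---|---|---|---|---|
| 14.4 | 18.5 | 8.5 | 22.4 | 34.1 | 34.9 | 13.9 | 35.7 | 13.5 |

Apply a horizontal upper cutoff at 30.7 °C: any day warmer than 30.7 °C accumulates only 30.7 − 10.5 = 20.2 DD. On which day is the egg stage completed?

day 4

Daily DD above 10.5 °C (capped at 20.2): 3.9, 8.0, 0.0, 11.9, 20.2, 20.2, 3.4, 20.2, 3.0.
Cumulative: 3.9, 11.9, 11.9, 23.8, 44.0, 64.2, 67.6, 87.8, 90.8.
The total first reaches 18 DD on day 4.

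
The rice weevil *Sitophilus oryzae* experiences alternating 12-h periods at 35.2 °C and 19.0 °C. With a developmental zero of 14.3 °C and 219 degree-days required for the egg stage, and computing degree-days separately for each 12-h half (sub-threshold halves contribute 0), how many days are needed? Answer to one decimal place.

Day half: max(0, 35.2 − 14.3) × 0.5 = 20.9 × 0.5 = 10.45 DD.
Night half: max(0, 19.0 − 14.3) × 0.5 = 4.7 × 0.5 = 2.35 DD.
Per 24 h: 12.80 DD/day.
Duration = 219 / 12.80 = 17.109 ≈ 17.1 days.

17.1 days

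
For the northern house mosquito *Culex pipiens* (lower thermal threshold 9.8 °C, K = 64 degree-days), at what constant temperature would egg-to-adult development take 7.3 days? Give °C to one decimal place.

18.6 °C

Required daily accumulation = 64 / 7.3 = 8.767 DD/day.
T = T_base + 8.767 = 9.8 + 8.767 = 18.567 ≈ 18.6 °C.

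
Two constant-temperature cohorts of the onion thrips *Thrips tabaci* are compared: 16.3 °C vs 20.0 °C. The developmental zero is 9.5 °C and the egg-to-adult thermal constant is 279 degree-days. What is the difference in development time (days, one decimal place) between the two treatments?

At 16.3 °C: 279 / (16.3 − 9.5) = 279 / 6.8 = 41.029 d.
At 20.0 °C: 279 / (20.0 − 9.5) = 279 / 10.5 = 26.571 d.
Difference = |41.029 − 26.571| = 14.458 ≈ 14.5 days.

14.5 days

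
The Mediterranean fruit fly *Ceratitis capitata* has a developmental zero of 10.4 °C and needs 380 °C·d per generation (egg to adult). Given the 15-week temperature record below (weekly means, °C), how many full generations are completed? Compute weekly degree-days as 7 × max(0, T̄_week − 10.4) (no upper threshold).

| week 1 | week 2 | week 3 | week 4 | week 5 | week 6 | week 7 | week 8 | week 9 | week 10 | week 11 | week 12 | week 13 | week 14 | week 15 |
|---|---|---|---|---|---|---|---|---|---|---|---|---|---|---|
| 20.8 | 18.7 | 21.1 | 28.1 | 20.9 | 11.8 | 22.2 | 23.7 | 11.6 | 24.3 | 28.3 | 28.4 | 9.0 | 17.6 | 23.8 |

Weekly DD (7 × max(0, T̄ − 10.4)): 72.8, 58.1, 74.9, 123.9, 73.5, 9.8, 82.6, 93.1, 8.4, 97.3, 125.3, 126.0, 0.0, 50.4, 93.8.
Season total = 1089.9 DD.
Complete generations = ⌊1089.9 / 380⌋ = 2.

2 generations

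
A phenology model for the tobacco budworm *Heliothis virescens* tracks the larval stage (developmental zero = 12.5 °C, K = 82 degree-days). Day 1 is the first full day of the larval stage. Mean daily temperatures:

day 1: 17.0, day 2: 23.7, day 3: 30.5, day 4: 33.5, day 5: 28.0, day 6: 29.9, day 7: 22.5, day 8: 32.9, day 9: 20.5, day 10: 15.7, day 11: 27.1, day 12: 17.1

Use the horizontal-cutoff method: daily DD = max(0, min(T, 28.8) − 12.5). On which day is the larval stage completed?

Daily DD above 12.5 °C (capped at 16.3): 4.5, 11.2, 16.3, 16.3, 15.5, 16.3, 10.0, 16.3, 8.0, 3.2, 14.6, 4.6.
Cumulative: 4.5, 15.7, 32.0, 48.3, 63.8, 80.1, 90.1, 106.4, 114.4, 117.6, 132.2, 136.8.
The total first reaches 82 DD on day 7.

day 7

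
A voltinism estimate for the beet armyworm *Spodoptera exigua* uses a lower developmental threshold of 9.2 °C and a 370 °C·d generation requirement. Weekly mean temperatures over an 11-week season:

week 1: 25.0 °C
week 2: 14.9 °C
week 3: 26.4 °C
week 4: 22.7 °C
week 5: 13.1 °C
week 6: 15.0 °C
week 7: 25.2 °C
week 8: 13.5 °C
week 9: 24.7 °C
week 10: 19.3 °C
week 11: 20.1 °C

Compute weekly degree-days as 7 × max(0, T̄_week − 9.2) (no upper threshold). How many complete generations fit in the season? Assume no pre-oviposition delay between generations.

Weekly DD (7 × max(0, T̄ − 9.2)): 110.6, 39.9, 120.4, 94.5, 27.3, 40.6, 112.0, 30.1, 108.5, 70.7, 76.3.
Season total = 830.9 DD.
Complete generations = ⌊830.9 / 370⌋ = 2.

2 generations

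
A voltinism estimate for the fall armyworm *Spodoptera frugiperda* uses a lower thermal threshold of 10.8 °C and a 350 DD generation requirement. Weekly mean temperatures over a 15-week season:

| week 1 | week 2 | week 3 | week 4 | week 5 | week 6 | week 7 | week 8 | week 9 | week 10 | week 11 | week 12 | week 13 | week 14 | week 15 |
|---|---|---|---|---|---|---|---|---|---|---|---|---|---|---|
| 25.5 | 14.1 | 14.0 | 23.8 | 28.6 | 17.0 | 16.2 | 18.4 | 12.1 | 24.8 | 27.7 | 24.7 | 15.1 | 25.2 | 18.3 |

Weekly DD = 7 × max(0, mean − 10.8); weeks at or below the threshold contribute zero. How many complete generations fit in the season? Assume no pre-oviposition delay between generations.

Weekly DD (7 × max(0, T̄ − 10.8)): 102.9, 23.1, 22.4, 91.0, 124.6, 43.4, 37.8, 53.2, 9.1, 98.0, 118.3, 97.3, 30.1, 100.8, 52.5.
Season total = 1004.5 DD.
Complete generations = ⌊1004.5 / 350⌋ = 2.

2 generations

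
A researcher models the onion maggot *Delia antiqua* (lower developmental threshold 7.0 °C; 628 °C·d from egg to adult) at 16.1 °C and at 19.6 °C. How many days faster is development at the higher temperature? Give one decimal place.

19.2 days

At 16.1 °C: 628 / (16.1 − 7.0) = 628 / 9.1 = 69.011 d.
At 19.6 °C: 628 / (19.6 − 7.0) = 628 / 12.6 = 49.841 d.
Difference = |69.011 − 49.841| = 19.170 ≈ 19.2 days.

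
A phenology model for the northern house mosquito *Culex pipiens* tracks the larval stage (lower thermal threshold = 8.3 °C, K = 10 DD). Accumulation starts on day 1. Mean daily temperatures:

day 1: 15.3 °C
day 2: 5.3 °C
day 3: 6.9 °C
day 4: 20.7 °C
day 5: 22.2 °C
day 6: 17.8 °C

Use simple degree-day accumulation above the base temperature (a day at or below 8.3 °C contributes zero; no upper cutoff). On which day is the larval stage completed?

Daily DD above 8.3 °C: 7.0, 0.0, 0.0, 12.4, 13.9, 9.5.
Cumulative: 7.0, 7.0, 7.0, 19.4, 33.3, 42.8.
The total first reaches 10 DD on day 4.

day 4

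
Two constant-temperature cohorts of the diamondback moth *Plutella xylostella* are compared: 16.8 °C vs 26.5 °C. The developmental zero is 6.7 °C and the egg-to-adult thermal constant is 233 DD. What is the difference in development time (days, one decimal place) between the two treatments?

At 16.8 °C: 233 / (16.8 − 6.7) = 233 / 10.1 = 23.069 d.
At 26.5 °C: 233 / (26.5 − 6.7) = 233 / 19.8 = 11.768 d.
Difference = |23.069 − 11.768| = 11.302 ≈ 11.3 days.

11.3 days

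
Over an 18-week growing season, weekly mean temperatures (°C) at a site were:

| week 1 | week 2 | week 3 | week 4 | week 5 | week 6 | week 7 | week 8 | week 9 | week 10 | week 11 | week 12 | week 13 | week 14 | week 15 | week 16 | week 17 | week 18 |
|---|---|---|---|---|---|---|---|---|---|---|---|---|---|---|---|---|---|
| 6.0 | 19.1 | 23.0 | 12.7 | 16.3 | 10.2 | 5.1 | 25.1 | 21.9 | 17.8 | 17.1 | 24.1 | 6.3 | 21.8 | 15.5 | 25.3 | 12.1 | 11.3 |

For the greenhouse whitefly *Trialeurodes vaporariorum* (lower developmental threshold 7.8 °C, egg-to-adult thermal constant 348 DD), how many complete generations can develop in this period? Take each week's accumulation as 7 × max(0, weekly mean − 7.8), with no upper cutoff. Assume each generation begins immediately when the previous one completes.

3 generations

Weekly DD (7 × max(0, T̄ − 7.8)): 0.0, 79.1, 106.4, 34.3, 59.5, 16.8, 0.0, 121.1, 98.7, 70.0, 65.1, 114.1, 0.0, 98.0, 53.9, 122.5, 30.1, 24.5.
Season total = 1094.1 DD.
Complete generations = ⌊1094.1 / 348⌋ = 3.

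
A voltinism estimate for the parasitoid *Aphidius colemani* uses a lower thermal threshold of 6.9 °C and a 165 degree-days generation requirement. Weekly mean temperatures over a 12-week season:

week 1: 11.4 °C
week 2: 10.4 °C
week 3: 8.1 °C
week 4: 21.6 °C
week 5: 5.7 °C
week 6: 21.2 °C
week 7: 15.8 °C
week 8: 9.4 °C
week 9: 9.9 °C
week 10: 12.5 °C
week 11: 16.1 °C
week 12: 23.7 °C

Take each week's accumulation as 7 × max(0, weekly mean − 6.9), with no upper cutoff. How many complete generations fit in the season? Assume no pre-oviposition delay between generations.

3 generations

Weekly DD (7 × max(0, T̄ − 6.9)): 31.5, 24.5, 8.4, 102.9, 0.0, 100.1, 62.3, 17.5, 21.0, 39.2, 64.4, 117.6.
Season total = 589.4 DD.
Complete generations = ⌊589.4 / 165⌋ = 3.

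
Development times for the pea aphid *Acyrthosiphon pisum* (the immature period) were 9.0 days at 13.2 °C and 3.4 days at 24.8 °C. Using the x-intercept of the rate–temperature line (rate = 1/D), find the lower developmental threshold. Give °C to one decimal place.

Equal thermal constants: D₁(T₁ − T_b) = D₂(T₂ − T_b).
9.0·(13.2 − T_b) = 3.4·(24.8 − T_b)
T_b = (9.0·13.2 − 3.4·24.8) / (9.0 − 3.4) = 34.48 / 5.6 = 6.157 °C ≈ 6.2 °C.

6.2 °C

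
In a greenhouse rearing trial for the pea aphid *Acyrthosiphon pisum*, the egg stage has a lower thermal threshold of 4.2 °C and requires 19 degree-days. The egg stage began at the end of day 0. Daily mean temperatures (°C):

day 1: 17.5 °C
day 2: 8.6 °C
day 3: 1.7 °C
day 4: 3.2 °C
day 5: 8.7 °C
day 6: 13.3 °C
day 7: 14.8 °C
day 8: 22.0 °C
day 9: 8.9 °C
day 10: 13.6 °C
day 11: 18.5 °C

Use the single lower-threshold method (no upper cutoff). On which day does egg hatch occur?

Daily DD above 4.2 °C: 13.3, 4.4, 0.0, 0.0, 4.5, 9.1, 10.6, 17.8, 4.7, 9.4, 14.3.
Cumulative: 13.3, 17.7, 17.7, 17.7, 22.2, 31.3, 41.9, 59.7, 64.4, 73.8, 88.1.
The total first reaches 19 DD on day 5.

day 5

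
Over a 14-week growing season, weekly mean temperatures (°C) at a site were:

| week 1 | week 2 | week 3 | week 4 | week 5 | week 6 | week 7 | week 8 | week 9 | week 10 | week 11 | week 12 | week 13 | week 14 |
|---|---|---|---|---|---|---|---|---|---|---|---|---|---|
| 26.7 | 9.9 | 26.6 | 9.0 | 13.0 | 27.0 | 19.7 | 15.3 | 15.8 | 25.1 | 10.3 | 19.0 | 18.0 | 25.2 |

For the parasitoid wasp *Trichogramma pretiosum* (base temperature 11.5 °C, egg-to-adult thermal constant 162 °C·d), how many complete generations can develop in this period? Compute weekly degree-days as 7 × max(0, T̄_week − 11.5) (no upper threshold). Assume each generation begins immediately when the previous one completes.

4 generations

Weekly DD (7 × max(0, T̄ − 11.5)): 106.4, 0.0, 105.7, 0.0, 10.5, 108.5, 57.4, 26.6, 30.1, 95.2, 0.0, 52.5, 45.5, 95.9.
Season total = 734.3 DD.
Complete generations = ⌊734.3 / 162⌋ = 4.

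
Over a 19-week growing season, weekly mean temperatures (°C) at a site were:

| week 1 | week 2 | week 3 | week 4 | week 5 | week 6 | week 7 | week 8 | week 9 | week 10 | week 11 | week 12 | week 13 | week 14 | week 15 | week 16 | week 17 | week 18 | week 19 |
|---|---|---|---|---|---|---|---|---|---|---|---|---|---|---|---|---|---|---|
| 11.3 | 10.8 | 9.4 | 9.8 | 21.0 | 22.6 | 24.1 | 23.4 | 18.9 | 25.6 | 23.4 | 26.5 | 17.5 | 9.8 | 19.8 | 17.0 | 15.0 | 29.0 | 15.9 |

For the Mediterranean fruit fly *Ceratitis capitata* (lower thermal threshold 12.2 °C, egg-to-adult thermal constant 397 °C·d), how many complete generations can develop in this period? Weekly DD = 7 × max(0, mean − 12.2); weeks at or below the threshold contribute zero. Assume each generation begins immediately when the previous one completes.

Weekly DD (7 × max(0, T̄ − 12.2)): 0.0, 0.0, 0.0, 0.0, 61.6, 72.8, 83.3, 78.4, 46.9, 93.8, 78.4, 100.1, 37.1, 0.0, 53.2, 33.6, 19.6, 117.6, 25.9.
Season total = 902.3 DD.
Complete generations = ⌊902.3 / 397⌋ = 2.

2 generations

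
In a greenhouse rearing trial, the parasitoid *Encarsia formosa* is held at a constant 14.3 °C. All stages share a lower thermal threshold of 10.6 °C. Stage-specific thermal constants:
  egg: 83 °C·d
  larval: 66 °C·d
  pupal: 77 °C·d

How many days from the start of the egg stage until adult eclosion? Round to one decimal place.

Daily accumulation at 14.3 °C = 14.3 − 10.6 = 3.7 DD/day.
Total K = 83 + 66 + 77 = 226 DD.
Total duration = 226 / 3.7 = 61.081 ≈ 61.1 days.

61.1 days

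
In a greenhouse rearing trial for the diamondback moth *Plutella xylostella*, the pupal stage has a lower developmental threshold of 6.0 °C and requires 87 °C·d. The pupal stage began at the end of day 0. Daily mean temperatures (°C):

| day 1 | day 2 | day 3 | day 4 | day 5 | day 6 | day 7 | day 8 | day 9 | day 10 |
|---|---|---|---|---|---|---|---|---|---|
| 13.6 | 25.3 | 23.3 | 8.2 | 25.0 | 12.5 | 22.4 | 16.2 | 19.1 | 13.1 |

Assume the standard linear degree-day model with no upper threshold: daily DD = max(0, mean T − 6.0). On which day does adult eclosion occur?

day 7

Daily DD above 6.0 °C: 7.6, 19.3, 17.3, 2.2, 19.0, 6.5, 16.4, 10.2, 13.1, 7.1.
Cumulative: 7.6, 26.9, 44.2, 46.4, 65.4, 71.9, 88.3, 98.5, 111.6, 118.7.
The total first reaches 87 DD on day 7.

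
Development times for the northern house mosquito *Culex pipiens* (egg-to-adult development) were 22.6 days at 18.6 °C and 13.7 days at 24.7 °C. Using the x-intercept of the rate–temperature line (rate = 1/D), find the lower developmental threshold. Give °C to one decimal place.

Linear rate model ⇒ the product D·(T − T_b) is constant across temperatures.
22.6·(18.6 − T_b) = 13.7·(24.7 − T_b)
T_b = (22.6·18.6 − 13.7·24.7) / (22.6 − 13.7) = 81.97 / 8.9 = 9.210 °C ≈ 9.2 °C.

9.2 °C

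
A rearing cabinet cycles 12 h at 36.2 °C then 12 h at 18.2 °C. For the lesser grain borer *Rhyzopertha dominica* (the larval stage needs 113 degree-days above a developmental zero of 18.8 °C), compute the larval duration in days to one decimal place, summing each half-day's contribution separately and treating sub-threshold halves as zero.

Day half: max(0, 36.2 − 18.8) × 0.5 = 17.4 × 0.5 = 8.70 DD.
Night half: max(0, 18.2 − 18.8) × 0.5 = 0.0 × 0.5 = 0.00 DD.
Per 24 h: 8.70 DD/day.
Duration = 113 / 8.70 = 12.989 ≈ 13.0 days.

13.0 days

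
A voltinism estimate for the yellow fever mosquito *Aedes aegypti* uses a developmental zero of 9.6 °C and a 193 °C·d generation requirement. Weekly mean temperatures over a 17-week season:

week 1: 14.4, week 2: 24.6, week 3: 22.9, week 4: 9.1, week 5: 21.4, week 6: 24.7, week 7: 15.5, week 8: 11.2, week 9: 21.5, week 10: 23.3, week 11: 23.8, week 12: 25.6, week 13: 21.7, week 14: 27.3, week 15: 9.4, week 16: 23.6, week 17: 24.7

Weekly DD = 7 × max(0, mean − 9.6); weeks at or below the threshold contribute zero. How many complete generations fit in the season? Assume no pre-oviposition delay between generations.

6 generations

Weekly DD (7 × max(0, T̄ − 9.6)): 33.6, 105.0, 93.1, 0.0, 82.6, 105.7, 41.3, 11.2, 83.3, 95.9, 99.4, 112.0, 84.7, 123.9, 0.0, 98.0, 105.7.
Season total = 1275.4 DD.
Complete generations = ⌊1275.4 / 193⌋ = 6.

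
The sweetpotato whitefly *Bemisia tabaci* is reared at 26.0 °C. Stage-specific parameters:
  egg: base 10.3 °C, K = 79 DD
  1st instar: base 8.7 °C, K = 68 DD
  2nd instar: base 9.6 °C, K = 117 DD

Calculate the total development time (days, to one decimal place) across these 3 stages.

egg: 79 / (26.0 − 10.3) = 79 / 15.7 = 5.032 d.
1st instar: 68 / (26.0 − 8.7) = 68 / 17.3 = 3.931 d.
2nd instar: 117 / (26.0 − 9.6) = 117 / 16.4 = 7.134 d.
Sum = 16.097 ≈ 16.1 days.

16.1 days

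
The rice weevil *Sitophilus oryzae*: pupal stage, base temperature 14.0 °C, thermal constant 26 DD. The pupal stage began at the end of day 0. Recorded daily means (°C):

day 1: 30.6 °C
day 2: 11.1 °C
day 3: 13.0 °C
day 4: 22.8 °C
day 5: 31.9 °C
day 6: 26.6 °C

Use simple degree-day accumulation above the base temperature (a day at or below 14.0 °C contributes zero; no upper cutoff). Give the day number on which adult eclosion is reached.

Daily DD above 14.0 °C: 16.6, 0.0, 0.0, 8.8, 17.9, 12.6.
Cumulative: 16.6, 16.6, 16.6, 25.4, 43.3, 55.9.
The total first reaches 26 DD on day 5.

day 5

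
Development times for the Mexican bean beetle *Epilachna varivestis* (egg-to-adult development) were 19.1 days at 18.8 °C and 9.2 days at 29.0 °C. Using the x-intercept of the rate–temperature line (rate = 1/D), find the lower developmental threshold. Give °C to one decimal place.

9.3 °C

Linear rate model ⇒ the product D·(T − T_b) is constant across temperatures.
19.1·(18.8 − T_b) = 9.2·(29.0 − T_b)
T_b = (19.1·18.8 − 9.2·29.0) / (19.1 − 9.2) = 92.28 / 9.9 = 9.321 °C ≈ 9.3 °C.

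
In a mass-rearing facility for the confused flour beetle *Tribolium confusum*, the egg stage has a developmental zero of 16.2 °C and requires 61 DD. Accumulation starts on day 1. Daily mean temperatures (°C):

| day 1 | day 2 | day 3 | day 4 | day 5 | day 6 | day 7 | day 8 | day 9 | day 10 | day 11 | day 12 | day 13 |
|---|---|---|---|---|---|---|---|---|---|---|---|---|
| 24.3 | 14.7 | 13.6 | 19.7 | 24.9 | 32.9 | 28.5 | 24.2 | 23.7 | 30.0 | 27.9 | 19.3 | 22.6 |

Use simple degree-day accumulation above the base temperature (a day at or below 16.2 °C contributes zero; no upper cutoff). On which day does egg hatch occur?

Daily DD above 16.2 °C: 8.1, 0.0, 0.0, 3.5, 8.7, 16.7, 12.3, 8.0, 7.5, 13.8, 11.7, 3.1, 6.4.
Cumulative: 8.1, 8.1, 8.1, 11.6, 20.3, 37.0, 49.3, 57.3, 64.8, 78.6, 90.3, 93.4, 99.8.
The total first reaches 61 DD on day 9.

day 9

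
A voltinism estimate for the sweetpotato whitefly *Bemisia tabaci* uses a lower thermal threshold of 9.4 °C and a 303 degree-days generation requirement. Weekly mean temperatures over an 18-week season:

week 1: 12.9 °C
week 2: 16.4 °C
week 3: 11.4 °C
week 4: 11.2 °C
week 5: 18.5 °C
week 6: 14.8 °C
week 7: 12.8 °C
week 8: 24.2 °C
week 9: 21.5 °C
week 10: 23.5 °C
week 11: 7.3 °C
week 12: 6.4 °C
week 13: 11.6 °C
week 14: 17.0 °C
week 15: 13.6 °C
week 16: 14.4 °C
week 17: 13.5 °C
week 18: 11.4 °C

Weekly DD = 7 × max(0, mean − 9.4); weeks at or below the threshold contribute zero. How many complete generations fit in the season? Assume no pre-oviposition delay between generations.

Weekly DD (7 × max(0, T̄ − 9.4)): 24.5, 49.0, 14.0, 12.6, 63.7, 37.8, 23.8, 103.6, 84.7, 98.7, 0.0, 0.0, 15.4, 53.2, 29.4, 35.0, 28.7, 14.0.
Season total = 688.1 DD.
Complete generations = ⌊688.1 / 303⌋ = 2.

2 generations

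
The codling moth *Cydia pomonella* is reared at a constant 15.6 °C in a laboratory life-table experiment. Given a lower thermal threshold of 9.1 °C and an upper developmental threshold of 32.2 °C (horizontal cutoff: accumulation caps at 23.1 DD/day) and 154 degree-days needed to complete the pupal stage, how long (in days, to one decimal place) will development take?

Daily accumulation = 15.6 − 9.1 = 6.5 DD/day.
Duration = 154 / 6.5 = 23.692 ≈ 23.7 days.

23.7 days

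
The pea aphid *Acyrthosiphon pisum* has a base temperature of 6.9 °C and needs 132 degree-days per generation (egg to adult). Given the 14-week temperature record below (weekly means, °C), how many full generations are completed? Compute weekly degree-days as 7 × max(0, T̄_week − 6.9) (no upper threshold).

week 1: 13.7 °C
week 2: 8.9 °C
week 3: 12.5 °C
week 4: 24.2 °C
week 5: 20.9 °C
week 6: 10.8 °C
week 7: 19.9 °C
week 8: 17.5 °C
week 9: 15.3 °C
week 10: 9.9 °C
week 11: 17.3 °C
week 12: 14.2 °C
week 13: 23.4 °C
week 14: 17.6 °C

6 generations

Weekly DD (7 × max(0, T̄ − 6.9)): 47.6, 14.0, 39.2, 121.1, 98.0, 27.3, 91.0, 74.2, 58.8, 21.0, 72.8, 51.1, 115.5, 74.9.
Season total = 906.5 DD.
Complete generations = ⌊906.5 / 132⌋ = 6.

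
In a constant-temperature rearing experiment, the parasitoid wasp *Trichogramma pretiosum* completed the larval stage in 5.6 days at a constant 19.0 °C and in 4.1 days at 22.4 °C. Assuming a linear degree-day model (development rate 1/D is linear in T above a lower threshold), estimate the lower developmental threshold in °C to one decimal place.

Equal thermal constants: D₁(T₁ − T_b) = D₂(T₂ − T_b).
5.6·(19.0 − T_b) = 4.1·(22.4 − T_b)
T_b = (5.6·19.0 − 4.1·22.4) / (5.6 − 4.1) = 14.56 / 1.5 = 9.707 °C ≈ 9.7 °C.

9.7 °C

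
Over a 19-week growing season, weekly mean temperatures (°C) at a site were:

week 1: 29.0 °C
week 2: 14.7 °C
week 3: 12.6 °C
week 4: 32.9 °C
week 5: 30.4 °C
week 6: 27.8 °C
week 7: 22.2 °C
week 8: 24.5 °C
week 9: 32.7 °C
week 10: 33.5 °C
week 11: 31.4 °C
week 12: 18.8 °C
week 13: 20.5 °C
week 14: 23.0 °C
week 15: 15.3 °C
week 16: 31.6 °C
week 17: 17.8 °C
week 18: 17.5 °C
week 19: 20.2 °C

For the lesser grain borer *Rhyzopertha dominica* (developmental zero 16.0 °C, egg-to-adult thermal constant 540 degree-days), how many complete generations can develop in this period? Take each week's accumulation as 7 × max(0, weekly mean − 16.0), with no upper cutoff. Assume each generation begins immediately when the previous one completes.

2 generations

Weekly DD (7 × max(0, T̄ − 16.0)): 91.0, 0.0, 0.0, 118.3, 100.8, 82.6, 43.4, 59.5, 116.9, 122.5, 107.8, 19.6, 31.5, 49.0, 0.0, 109.2, 12.6, 10.5, 29.4.
Season total = 1104.6 DD.
Complete generations = ⌊1104.6 / 540⌋ = 2.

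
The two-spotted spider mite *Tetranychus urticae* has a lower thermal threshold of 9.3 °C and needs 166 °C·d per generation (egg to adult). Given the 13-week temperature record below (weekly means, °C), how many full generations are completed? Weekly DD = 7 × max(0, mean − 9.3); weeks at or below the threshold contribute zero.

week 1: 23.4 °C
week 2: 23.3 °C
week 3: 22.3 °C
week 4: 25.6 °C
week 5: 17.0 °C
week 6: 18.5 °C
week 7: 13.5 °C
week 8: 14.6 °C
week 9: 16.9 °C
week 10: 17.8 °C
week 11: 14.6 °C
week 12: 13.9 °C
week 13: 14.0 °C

Weekly DD (7 × max(0, T̄ − 9.3)): 98.7, 98.0, 91.0, 114.1, 53.9, 64.4, 29.4, 37.1, 53.2, 59.5, 37.1, 32.2, 32.9.
Season total = 801.5 DD.
Complete generations = ⌊801.5 / 166⌋ = 4.

4 generations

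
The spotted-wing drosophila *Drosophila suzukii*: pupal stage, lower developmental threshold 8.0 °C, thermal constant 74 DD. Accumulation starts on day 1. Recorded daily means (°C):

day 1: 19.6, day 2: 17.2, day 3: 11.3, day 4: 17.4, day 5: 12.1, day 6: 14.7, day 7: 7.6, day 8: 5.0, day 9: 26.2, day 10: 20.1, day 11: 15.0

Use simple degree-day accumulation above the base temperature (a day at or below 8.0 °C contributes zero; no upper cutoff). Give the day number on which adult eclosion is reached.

Daily DD above 8.0 °C: 11.6, 9.2, 3.3, 9.4, 4.1, 6.7, 0.0, 0.0, 18.2, 12.1, 7.0.
Cumulative: 11.6, 20.8, 24.1, 33.5, 37.6, 44.3, 44.3, 44.3, 62.5, 74.6, 81.6.
The total first reaches 74 DD on day 10.

day 10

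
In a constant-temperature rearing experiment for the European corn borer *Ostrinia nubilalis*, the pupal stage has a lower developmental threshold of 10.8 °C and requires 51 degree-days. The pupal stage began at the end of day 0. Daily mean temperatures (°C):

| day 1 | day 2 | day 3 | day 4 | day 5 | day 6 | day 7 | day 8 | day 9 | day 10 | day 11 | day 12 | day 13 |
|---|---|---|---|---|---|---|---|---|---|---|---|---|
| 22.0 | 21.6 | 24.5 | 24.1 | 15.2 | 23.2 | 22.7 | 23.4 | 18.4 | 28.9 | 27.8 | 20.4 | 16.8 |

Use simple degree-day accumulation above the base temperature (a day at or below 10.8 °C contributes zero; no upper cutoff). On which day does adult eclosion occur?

Daily DD above 10.8 °C: 11.2, 10.8, 13.7, 13.3, 4.4, 12.4, 11.9, 12.6, 7.6, 18.1, 17.0, 9.6, 6.0.
Cumulative: 11.2, 22.0, 35.7, 49.0, 53.4, 65.8, 77.7, 90.3, 97.9, 116.0, 133.0, 142.6, 148.6.
The total first reaches 51 DD on day 5.

day 5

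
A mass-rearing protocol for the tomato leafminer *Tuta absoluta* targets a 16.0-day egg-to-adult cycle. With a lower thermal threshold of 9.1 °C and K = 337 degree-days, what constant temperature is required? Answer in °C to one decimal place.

30.2 °C

Required daily accumulation = 337 / 16.0 = 21.062 DD/day.
T = T_base + 21.062 = 9.1 + 21.062 = 30.163 ≈ 30.2 °C.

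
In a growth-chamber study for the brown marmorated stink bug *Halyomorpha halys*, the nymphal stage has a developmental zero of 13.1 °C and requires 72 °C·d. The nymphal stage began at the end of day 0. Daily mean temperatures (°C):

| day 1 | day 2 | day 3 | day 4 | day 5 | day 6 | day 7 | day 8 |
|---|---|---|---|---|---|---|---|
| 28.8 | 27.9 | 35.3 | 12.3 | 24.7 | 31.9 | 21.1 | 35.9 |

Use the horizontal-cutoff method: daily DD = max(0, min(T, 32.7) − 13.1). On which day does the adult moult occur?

Daily DD above 13.1 °C (capped at 19.6): 15.7, 14.8, 19.6, 0.0, 11.6, 18.8, 8.0, 19.6.
Cumulative: 15.7, 30.5, 50.1, 50.1, 61.7, 80.5, 88.5, 108.1.
The total first reaches 72 DD on day 6.

day 6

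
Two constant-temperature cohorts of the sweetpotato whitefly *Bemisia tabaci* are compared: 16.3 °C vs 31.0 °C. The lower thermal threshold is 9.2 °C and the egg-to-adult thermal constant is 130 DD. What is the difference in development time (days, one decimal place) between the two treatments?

12.3 days

At 16.3 °C: 130 / (16.3 − 9.2) = 130 / 7.1 = 18.310 d.
At 31.0 °C: 130 / (31.0 − 9.2) = 130 / 21.8 = 5.963 d.
Difference = |18.310 − 5.963| = 12.347 ≈ 12.3 days.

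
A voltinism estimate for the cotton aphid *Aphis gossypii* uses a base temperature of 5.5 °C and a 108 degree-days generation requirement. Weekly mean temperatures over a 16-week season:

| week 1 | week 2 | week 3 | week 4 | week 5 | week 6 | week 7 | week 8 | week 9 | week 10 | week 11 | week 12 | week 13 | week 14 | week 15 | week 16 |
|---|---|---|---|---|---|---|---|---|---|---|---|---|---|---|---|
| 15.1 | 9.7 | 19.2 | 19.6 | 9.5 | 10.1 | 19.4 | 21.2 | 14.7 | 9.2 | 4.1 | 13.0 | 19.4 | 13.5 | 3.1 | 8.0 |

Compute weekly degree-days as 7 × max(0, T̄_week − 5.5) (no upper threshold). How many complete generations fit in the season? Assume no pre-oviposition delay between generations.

Weekly DD (7 × max(0, T̄ − 5.5)): 67.2, 29.4, 95.9, 98.7, 28.0, 32.2, 97.3, 109.9, 64.4, 25.9, 0.0, 52.5, 97.3, 56.0, 0.0, 17.5.
Season total = 872.2 DD.
Complete generations = ⌊872.2 / 108⌋ = 8.

8 generations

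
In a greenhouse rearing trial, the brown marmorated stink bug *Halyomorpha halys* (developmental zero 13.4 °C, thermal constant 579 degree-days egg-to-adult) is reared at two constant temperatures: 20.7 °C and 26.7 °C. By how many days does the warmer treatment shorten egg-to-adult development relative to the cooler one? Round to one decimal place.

At 20.7 °C: 579 / (20.7 − 13.4) = 579 / 7.3 = 79.315 d.
At 26.7 °C: 579 / (26.7 − 13.4) = 579 / 13.3 = 43.534 d.
Difference = |79.315 − 43.534| = 35.781 ≈ 35.8 days.

35.8 days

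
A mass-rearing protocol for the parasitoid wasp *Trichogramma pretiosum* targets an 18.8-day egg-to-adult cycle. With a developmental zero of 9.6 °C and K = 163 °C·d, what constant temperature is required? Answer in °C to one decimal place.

Required daily accumulation = 163 / 18.8 = 8.670 DD/day.
T = T_base + 8.670 = 9.6 + 8.670 = 18.270 ≈ 18.3 °C.

18.3 °C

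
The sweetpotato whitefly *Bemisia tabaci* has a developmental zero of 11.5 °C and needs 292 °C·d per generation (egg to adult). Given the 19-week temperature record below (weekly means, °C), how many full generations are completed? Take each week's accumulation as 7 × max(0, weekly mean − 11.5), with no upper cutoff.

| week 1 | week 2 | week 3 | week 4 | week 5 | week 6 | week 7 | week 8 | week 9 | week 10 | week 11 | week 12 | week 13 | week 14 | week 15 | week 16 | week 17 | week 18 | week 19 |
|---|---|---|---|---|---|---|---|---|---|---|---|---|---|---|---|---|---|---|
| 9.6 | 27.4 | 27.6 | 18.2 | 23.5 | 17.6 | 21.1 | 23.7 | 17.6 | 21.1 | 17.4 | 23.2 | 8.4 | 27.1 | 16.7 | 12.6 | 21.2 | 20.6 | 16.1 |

3 generations

Weekly DD (7 × max(0, T̄ − 11.5)): 0.0, 111.3, 112.7, 46.9, 84.0, 42.7, 67.2, 85.4, 42.7, 67.2, 41.3, 81.9, 0.0, 109.2, 36.4, 7.7, 67.9, 63.7, 32.2.
Season total = 1100.4 DD.
Complete generations = ⌊1100.4 / 292⌋ = 3.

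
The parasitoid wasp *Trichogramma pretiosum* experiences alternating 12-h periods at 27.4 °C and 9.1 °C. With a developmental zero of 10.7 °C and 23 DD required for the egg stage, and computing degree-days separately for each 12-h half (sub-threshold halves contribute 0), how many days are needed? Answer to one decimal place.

Day half: max(0, 27.4 − 10.7) × 0.5 = 16.7 × 0.5 = 8.35 DD.
Night half: max(0, 9.1 − 10.7) × 0.5 = 0.0 × 0.5 = 0.00 DD.
Per 24 h: 8.35 DD/day.
Duration = 23 / 8.35 = 2.754 ≈ 2.8 days.

2.8 days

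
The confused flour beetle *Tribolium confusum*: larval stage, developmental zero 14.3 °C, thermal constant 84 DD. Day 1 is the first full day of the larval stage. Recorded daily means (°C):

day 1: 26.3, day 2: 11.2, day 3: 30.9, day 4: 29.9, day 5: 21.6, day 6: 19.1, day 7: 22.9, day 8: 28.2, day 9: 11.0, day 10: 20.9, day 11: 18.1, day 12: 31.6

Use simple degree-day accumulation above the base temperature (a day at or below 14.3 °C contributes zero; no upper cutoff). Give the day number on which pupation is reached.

day 10

Daily DD above 14.3 °C: 12.0, 0.0, 16.6, 15.6, 7.3, 4.8, 8.6, 13.9, 0.0, 6.6, 3.8, 17.3.
Cumulative: 12.0, 12.0, 28.6, 44.2, 51.5, 56.3, 64.9, 78.8, 78.8, 85.4, 89.2, 106.5.
The total first reaches 84 DD on day 10.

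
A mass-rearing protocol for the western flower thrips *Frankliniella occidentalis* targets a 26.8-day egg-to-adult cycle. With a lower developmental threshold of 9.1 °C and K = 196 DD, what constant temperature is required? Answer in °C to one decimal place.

Required daily accumulation = 196 / 26.8 = 7.313 DD/day.
T = T_base + 7.313 = 9.1 + 7.313 = 16.413 ≈ 16.4 °C.

16.4 °C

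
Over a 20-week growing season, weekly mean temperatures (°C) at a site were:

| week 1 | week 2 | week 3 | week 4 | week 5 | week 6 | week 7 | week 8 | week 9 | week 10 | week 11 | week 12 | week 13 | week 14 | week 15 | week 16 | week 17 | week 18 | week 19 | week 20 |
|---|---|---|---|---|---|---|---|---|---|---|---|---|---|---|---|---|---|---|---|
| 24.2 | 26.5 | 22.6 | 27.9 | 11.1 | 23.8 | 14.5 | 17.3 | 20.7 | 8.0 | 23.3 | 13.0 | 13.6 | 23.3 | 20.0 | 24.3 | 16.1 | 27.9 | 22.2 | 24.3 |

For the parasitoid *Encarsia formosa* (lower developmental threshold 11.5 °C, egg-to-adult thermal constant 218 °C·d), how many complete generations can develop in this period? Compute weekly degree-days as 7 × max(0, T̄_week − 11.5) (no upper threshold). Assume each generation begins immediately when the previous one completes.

5 generations

Weekly DD (7 × max(0, T̄ − 11.5)): 88.9, 105.0, 77.7, 114.8, 0.0, 86.1, 21.0, 40.6, 64.4, 0.0, 82.6, 10.5, 14.7, 82.6, 59.5, 89.6, 32.2, 114.8, 74.9, 89.6.
Season total = 1249.5 DD.
Complete generations = ⌊1249.5 / 218⌋ = 5.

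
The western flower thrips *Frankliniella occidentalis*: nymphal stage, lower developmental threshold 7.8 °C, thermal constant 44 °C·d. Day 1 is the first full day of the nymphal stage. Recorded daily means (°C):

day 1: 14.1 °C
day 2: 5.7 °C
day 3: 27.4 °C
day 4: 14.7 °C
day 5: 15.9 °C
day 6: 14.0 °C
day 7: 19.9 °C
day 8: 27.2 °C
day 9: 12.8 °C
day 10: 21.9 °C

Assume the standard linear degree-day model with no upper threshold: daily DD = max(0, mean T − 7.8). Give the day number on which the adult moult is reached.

Daily DD above 7.8 °C: 6.3, 0.0, 19.6, 6.9, 8.1, 6.2, 12.1, 19.4, 5.0, 14.1.
Cumulative: 6.3, 6.3, 25.9, 32.8, 40.9, 47.1, 59.2, 78.6, 83.6, 97.7.
The total first reaches 44 DD on day 6.

day 6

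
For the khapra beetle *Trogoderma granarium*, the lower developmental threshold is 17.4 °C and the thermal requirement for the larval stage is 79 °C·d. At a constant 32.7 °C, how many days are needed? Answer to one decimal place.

5.2 days

Daily accumulation = 32.7 − 17.4 = 15.3 DD/day.
Duration = 79 / 15.3 = 5.163 ≈ 5.2 days.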